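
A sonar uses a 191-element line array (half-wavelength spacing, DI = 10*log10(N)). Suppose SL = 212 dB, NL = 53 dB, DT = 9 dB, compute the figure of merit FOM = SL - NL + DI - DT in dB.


172.81 dB


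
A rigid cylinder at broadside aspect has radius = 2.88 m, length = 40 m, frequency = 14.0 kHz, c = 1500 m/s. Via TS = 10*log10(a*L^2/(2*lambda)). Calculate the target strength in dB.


lambda = 1500/14000 = 0.10714 m
TS = 10*log10(2.88*40^2/(2*0.10714)) = 43.33

43.33 dB


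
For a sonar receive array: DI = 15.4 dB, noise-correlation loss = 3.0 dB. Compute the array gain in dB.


12.4 dB


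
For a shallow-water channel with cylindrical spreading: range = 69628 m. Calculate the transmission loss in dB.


TL = 10*log10(69628) = 48.43

48.43 dB


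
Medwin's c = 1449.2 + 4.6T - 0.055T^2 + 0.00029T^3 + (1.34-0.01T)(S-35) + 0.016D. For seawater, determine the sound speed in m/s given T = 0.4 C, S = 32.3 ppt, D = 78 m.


c = 1449.2 + 4.6*0.4 - 0.055*0.4^2 + 0.00029*0.4^3 + (1.34 - 0.01*0.4)*(32.3 - 35) + 0.016*78 = 1448.67

1448.67 m/s


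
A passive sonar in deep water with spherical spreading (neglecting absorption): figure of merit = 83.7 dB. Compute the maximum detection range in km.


At max range FOM = TL, so 20*log10(R) = 83.7
R = 10^(83.7/20) = 15310.87 m = 15.31 km

15.31 km


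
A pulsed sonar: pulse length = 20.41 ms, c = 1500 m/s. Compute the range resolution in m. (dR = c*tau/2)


15.3075 m


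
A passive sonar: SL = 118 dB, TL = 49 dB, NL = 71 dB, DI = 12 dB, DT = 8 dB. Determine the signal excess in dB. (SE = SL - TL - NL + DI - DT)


SE = SL - TL - NL + DI - DT = 118 - 49 - 71 + 12 - 8 = 2

2 dB


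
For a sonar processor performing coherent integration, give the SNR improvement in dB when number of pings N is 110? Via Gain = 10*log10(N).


Gain = 10*log10(110) = 20.41

20.41 dB


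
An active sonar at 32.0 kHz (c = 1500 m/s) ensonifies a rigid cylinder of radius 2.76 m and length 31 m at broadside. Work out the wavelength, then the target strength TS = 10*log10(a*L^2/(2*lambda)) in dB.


Step 1: lambda = c/f = 1500/32000 = 0.04688 m
Step 2: TS = 10*log10(a*L^2/(2*lambda)) = 10*log10(2.76*31^2/(2*0.04688)) = 44.52

44.52 dB


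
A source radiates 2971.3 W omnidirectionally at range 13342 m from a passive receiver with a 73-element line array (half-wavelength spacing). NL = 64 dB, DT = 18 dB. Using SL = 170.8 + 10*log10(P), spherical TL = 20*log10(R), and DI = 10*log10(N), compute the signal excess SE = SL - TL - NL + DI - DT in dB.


Step 1: SL = 170.8 + 10*log10(2971.3) = 205.53 dB
Step 2: TL = 20*log10(13342) = 82.5 dB
Step 3: DI = 10*log10(73) = 18.63 dB
Step 4: SE = SL - TL - NL + DI - DT = 205.53 - 82.5 - 64 + 18.63 - 18 = 59.66

59.66 dB


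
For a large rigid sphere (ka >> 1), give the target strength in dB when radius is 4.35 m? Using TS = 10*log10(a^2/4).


TS = 10*log10(4.35^2 / 4) = 10*log10(4.730625) = 6.75

6.75 dB


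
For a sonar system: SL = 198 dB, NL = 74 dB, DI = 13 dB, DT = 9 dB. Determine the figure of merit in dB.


FOM = SL - NL + DI - DT = 198 - 74 + 13 - 9 = 128

128 dB


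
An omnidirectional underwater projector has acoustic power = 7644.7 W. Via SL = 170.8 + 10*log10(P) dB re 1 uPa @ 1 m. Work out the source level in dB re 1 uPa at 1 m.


SL = 170.8 + 10*log10(7644.7) = 170.8 + 38.83 = 209.63

209.63 dB


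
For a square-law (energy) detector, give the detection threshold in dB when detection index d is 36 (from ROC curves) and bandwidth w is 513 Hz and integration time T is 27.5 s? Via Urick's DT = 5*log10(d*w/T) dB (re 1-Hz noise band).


DT = 5*log10(d*w/T) = 5*log10(36 * 513 / 27.5) = 5*log10(671.56) = 14.14

14.14 dB


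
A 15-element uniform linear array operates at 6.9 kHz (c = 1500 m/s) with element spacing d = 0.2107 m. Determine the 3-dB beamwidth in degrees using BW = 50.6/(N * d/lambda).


Step 1: lambda = 1500/6900 = 0.21739 m
Step 2: d/lambda = 0.2107/0.21739 = 0.9692
Step 3: BW = 50.6/(N * d/lambda) = 50.6/(15 * 0.9692) = 3.48

3.48 deg


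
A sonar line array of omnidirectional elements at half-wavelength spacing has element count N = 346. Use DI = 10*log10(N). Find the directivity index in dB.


DI = 10*log10(346) = 25.39

25.39 dB


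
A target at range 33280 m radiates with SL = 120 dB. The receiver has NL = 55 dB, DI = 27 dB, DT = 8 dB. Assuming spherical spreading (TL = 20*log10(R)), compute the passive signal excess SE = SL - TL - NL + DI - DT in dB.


-6.44 dB


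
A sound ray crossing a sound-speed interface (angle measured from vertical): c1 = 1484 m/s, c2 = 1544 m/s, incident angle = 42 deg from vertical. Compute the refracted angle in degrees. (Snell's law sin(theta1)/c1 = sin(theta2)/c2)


44.12 deg


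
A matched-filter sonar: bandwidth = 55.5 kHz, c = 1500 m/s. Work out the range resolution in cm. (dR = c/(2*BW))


1.35 cm


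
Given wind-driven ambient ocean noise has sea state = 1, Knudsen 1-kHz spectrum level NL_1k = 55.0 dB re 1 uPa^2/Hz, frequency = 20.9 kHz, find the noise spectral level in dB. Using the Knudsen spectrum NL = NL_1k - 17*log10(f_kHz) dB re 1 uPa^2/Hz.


NL = NL_1k - 17*log10(f_kHz) = 55.0 - 17*log10(20.9) = 55.0 - (22.44) = 32.56

32.56 dB


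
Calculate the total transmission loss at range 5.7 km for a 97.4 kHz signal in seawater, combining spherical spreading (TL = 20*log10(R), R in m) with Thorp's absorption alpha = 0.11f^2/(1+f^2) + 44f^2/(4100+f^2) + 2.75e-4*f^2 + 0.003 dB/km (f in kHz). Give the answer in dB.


Step 1 (Thorp): alpha = 0.11*9486.76/(1+9486.76) + 44*9486.76/(4100+9486.76) + 2.75e-4*9486.76 + 0.003 = 33.4442 dB/km
Step 2: TL_spread = 20*log10(5700) = 75.12 dB
Step 3: TL_abs = alpha*R = 33.4442 * 5.7 = 190.63 dB
Step 4: TL_total = 75.12 + 190.63 = 265.75

265.75 dB


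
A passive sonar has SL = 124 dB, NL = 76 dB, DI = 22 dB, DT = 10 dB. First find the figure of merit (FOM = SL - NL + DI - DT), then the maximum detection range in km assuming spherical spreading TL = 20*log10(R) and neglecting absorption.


Step 1: FOM = SL - NL + DI - DT = 124 - 76 + 22 - 10 = 60 dB
Step 2: at max range FOM = TL = 20*log10(R), so R = 10^(60/20) = 1000.0 m = 1.0 km

1.0 km


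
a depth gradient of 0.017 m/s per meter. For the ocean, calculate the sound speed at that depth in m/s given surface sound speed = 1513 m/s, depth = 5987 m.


c = 1513 + 0.017 * 5987 = 1614.779

1614.779 m/s


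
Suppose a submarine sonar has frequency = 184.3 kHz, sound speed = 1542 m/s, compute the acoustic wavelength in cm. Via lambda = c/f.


lambda = c/f = 1542 / 184300 = 0.0084 m = 0.84 cm

0.84 cm


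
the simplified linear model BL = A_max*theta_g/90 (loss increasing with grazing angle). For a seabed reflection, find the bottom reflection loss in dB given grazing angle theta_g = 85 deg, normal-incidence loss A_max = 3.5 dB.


BL = A_max * theta_g / 90 = 3.5 * 85 / 90 = 3.31

3.31 dB


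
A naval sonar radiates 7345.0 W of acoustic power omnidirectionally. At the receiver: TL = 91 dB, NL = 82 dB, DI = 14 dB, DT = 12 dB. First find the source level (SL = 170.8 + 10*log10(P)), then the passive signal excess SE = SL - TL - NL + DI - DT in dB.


Step 1: SL = 170.8 + 10*log10(7345.0) = 209.46 dB
Step 2: SE = SL - TL - NL + DI - DT = 209.46 - 91 - 82 + 14 - 12 = 38.46

38.46 dB


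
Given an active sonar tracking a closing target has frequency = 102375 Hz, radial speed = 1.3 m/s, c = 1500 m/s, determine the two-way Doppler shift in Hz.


fd = 2*f*v/c = 2 * 102375 * 1.3 / 1500 = 177.45

177.45 Hz


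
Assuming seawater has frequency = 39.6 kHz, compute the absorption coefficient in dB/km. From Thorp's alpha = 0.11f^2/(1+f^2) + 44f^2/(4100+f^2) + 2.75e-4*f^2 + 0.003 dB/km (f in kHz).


12.717 dB/km


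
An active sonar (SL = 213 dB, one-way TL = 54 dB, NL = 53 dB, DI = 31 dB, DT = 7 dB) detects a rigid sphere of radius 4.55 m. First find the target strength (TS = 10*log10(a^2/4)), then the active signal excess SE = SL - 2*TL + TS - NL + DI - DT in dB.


Step 1: TS = 10*log10(4.55^2/4) = 7.14 dB
Step 2: SE = SL - 2*TL + TS - NL + DI - DT = 213 - 2*54 + (7.14) - 53 + 31 - 7 = 83.14

83.14 dB


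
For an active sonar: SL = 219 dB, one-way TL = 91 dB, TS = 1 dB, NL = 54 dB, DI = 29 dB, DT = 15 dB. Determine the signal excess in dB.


-2 dB


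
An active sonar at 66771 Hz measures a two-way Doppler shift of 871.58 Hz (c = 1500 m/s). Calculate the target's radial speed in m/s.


9.79 m/s


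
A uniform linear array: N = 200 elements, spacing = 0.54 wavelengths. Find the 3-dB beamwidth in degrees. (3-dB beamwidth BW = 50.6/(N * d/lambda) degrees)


BW = 50.6 / (200 * 0.54) = 50.6 / 108.0 = 0.47

0.47 deg


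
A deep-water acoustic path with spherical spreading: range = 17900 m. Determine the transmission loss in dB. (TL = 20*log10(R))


85.06 dB


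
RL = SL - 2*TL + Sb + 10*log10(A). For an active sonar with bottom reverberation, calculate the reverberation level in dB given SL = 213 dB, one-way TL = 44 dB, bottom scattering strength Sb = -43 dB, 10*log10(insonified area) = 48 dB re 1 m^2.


RL = SL - 2*TL + Sb + 10*log10(A) = 213 - 2*44 + (-43) + 48 = 130

130 dB


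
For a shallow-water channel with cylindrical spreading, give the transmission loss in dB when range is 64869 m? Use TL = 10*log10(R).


48.12 dB


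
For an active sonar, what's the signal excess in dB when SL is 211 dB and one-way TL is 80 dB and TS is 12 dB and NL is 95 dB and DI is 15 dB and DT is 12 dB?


SE = SL - 2*TL + TS - NL + DI - DT = 211 - 2*80 + (12) - 95 + 15 - 12 = -29

-29 dB


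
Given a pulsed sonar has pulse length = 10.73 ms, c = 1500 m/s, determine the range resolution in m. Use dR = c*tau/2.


dR = c*tau/2 = 1500 * 10.73e-3 / 2 = 8.0475

8.0475 m


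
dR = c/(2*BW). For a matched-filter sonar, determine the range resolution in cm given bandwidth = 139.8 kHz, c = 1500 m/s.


dR = c/(2*BW) = 1500 / (2 * 139.8e3) = 0.0054 m = 0.54 cm

0.54 cm


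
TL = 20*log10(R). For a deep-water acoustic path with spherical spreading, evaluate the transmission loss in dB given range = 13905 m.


82.86 dB


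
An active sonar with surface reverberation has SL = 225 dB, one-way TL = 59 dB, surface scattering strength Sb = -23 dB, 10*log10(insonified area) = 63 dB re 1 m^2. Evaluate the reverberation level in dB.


147 dB


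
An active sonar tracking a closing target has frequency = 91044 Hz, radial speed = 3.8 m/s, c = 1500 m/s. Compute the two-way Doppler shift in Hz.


461.29 Hz


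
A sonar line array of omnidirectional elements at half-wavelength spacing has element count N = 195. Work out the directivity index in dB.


DI = 10*log10(195) = 22.9

22.9 dB


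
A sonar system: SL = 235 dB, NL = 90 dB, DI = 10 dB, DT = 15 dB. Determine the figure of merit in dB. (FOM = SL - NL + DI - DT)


140 dB


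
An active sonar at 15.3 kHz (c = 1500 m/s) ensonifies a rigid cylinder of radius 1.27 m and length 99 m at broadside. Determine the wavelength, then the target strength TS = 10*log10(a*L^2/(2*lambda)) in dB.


Step 1: lambda = c/f = 1500/15300 = 0.09804 m
Step 2: TS = 10*log10(a*L^2/(2*lambda)) = 10*log10(1.27*99^2/(2*0.09804)) = 48.03

48.03 dB


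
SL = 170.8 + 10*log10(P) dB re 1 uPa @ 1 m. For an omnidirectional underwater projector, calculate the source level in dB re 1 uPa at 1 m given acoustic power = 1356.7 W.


SL = 170.8 + 10*log10(1356.7) = 170.8 + 31.32 = 202.12

202.12 dB


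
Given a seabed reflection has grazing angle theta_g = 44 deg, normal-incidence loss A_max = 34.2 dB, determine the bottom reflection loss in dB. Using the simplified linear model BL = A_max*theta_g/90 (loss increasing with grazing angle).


BL = A_max * theta_g / 90 = 34.2 * 44 / 90 = 16.72

16.72 dB


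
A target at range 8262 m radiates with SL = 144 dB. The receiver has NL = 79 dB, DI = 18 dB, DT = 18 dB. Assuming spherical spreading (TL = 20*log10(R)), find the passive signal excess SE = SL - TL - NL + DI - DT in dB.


-13.34 dB


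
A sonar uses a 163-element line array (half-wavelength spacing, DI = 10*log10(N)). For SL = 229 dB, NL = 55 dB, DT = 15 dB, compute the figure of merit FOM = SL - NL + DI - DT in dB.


Step 1: DI = 10*log10(163) = 22.12 dB
Step 2: FOM = SL - NL + DI - DT = 229 - 55 + 22.12 - 15 = 181.12

181.12 dB


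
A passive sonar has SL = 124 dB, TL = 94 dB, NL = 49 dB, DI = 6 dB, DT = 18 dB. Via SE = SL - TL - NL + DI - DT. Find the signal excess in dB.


-31 dB


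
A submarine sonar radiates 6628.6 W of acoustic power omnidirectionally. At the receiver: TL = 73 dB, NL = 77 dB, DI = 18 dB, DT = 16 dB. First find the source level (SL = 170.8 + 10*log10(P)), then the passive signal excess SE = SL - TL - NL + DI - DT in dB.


Step 1: SL = 170.8 + 10*log10(6628.6) = 209.01 dB
Step 2: SE = SL - TL - NL + DI - DT = 209.01 - 73 - 77 + 18 - 16 = 61.01

61.01 dB


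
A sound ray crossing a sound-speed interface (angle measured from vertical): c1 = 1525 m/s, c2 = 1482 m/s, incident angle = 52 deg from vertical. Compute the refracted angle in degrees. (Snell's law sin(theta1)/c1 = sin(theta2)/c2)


49.98 deg


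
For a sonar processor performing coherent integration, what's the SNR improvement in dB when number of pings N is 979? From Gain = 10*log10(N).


29.91 dB


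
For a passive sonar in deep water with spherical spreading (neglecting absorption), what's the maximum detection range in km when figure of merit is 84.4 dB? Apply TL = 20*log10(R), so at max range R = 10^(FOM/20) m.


At max range FOM = TL, so 20*log10(R) = 84.4
R = 10^(84.4/20) = 16595.87 m = 16.6 km

16.6 km


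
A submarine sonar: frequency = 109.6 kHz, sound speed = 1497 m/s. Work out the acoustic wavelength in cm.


lambda = c/f = 1497 / 109600 = 0.0137 m = 1.37 cm

1.37 cm


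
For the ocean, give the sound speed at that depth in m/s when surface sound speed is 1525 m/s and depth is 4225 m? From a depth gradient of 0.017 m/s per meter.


c = 1525 + 0.017 * 4225 = 1596.825

1596.825 m/s


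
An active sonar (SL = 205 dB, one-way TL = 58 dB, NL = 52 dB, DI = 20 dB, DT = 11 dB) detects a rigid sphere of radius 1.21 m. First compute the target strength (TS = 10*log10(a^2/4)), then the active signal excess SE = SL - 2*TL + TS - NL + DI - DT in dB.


Step 1: TS = 10*log10(1.21^2/4) = -4.36 dB
Step 2: SE = SL - 2*TL + TS - NL + DI - DT = 205 - 2*58 + (-4.36) - 52 + 20 - 11 = 41.64

41.64 dB


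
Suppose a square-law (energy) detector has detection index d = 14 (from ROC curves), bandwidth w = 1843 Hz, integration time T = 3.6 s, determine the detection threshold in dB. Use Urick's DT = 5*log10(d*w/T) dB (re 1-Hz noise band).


DT = 5*log10(d*w/T) = 5*log10(14 * 1843 / 3.6) = 5*log10(7167.22) = 19.28

19.28 dB


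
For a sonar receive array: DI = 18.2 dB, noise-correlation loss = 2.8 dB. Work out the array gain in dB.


AG = DI - L_corr = 18.2 - 2.8 = 15.4

15.4 dB


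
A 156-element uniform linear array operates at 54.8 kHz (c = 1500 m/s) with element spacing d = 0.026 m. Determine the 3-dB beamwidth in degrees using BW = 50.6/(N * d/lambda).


Step 1: lambda = 1500/54800 = 0.02737 m
Step 2: d/lambda = 0.026/0.02737 = 0.9499
Step 3: BW = 50.6/(N * d/lambda) = 50.6/(156 * 0.9499) = 0.34

0.34 deg


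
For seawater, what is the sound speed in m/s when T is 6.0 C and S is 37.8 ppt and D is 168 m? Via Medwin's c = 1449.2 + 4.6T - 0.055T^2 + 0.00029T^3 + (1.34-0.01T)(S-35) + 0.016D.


c = 1449.2 + 4.6*6.0 - 0.055*6.0^2 + 0.00029*6.0^3 + (1.34 - 0.01*6.0)*(37.8 - 35) + 0.016*168 = 1481.15

1481.15 m/s


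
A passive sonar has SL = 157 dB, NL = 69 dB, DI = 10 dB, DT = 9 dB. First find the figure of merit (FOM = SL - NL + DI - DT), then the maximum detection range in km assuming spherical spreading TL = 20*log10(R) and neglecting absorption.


Step 1: FOM = SL - NL + DI - DT = 157 - 69 + 10 - 9 = 89 dB
Step 2: at max range FOM = TL = 20*log10(R), so R = 10^(89/20) = 28183.83 m = 28.18 km

28.18 km


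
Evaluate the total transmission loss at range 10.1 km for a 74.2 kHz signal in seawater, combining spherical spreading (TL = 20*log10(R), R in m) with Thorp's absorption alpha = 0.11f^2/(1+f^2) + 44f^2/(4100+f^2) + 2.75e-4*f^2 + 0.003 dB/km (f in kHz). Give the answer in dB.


351.24 dB


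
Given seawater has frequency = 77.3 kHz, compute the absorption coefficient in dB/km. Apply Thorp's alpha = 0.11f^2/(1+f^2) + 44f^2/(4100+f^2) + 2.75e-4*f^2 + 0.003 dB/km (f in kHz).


27.851 dB/km


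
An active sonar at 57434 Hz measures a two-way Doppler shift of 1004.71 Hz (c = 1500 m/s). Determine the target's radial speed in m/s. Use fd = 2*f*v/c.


13.12 m/s


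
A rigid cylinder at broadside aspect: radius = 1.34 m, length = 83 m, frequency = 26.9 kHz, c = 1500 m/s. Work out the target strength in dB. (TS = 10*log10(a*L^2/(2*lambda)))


lambda = 1500/26900 = 0.05576 m
TS = 10*log10(1.34*83^2/(2*0.05576)) = 49.18

49.18 dB


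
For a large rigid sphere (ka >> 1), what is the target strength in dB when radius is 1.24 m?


TS = 10*log10(1.24^2 / 4) = 10*log10(0.3844) = -4.15

-4.15 dB


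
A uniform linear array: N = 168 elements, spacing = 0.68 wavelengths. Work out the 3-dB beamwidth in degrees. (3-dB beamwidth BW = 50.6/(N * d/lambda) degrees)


BW = 50.6 / (168 * 0.68) = 50.6 / 114.24 = 0.44

0.44 deg


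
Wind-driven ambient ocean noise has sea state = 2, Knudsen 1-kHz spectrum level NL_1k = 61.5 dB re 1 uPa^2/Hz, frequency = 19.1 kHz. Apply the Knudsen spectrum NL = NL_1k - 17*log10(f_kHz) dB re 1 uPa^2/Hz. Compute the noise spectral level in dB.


NL = NL_1k - 17*log10(f_kHz) = 61.5 - 17*log10(19.1) = 61.5 - (21.78) = 39.72

39.72 dB


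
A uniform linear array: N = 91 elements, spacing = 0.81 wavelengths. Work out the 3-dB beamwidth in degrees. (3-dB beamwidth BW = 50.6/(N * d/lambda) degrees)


BW = 50.6 / (91 * 0.81) = 50.6 / 73.71 = 0.69

0.69 deg


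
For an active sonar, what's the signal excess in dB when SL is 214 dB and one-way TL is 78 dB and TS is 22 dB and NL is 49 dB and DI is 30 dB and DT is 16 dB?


SE = SL - 2*TL + TS - NL + DI - DT = 214 - 2*78 + (22) - 49 + 30 - 16 = 45

45 dB


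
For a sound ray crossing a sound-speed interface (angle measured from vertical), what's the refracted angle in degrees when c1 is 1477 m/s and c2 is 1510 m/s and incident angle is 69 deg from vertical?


sin(theta2) = (c2/c1)*sin(theta1) = (1510/1477)*sin(69 deg) = 0.95444
theta2 = arcsin(0.95444) = 72.64

72.64 deg


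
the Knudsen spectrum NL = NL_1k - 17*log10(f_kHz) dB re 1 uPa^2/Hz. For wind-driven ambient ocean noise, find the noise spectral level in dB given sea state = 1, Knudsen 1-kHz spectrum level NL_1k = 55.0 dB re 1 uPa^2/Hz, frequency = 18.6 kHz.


NL = NL_1k - 17*log10(f_kHz) = 55.0 - 17*log10(18.6) = 55.0 - (21.58) = 33.42

33.42 dB


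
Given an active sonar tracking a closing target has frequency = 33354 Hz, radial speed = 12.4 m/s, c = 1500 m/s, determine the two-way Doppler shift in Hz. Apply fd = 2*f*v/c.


fd = 2*f*v/c = 2 * 33354 * 12.4 / 1500 = 551.45

551.45 Hz


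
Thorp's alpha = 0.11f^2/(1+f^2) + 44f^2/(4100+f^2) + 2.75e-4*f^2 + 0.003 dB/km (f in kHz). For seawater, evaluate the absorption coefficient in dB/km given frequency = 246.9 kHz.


f^2 = 60959.61
alpha = 0.11*60959.61/(1+60959.61) + 44*60959.61/(4100+60959.61) + 2.75e-4*60959.61 + 0.003 = 58.104

58.104 dB/km


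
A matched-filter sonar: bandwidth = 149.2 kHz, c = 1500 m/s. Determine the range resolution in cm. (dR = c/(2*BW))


dR = c/(2*BW) = 1500 / (2 * 149.2e3) = 0.005 m = 0.5 cm

0.5 cm


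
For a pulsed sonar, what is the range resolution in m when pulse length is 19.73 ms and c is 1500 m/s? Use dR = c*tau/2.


dR = c*tau/2 = 1500 * 19.73e-3 / 2 = 14.7975

14.7975 m


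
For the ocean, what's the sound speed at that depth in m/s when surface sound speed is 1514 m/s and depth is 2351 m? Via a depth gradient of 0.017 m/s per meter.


c = 1514 + 0.017 * 2351 = 1553.967

1553.967 m/s


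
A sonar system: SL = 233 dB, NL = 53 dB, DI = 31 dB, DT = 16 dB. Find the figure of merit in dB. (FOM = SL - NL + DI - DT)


FOM = SL - NL + DI - DT = 233 - 53 + 31 - 16 = 195

195 dB


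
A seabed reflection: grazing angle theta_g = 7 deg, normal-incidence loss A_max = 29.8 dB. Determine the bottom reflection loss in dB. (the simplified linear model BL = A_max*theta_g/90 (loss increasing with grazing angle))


2.32 dB


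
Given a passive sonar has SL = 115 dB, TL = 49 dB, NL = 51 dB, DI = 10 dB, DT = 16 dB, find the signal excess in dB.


SE = SL - TL - NL + DI - DT = 115 - 49 - 51 + 10 - 16 = 9

9 dB


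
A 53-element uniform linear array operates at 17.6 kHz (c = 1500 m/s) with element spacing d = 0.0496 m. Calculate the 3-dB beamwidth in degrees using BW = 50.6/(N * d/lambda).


Step 1: lambda = 1500/17600 = 0.08523 m
Step 2: d/lambda = 0.0496/0.08523 = 0.582
Step 3: BW = 50.6/(N * d/lambda) = 50.6/(53 * 0.582) = 1.64

1.64 deg


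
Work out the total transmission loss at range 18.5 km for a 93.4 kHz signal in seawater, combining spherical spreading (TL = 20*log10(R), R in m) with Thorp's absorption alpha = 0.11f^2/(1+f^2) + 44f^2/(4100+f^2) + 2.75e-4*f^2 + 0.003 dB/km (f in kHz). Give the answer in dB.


Step 1 (Thorp): alpha = 0.11*8723.56/(1+8723.56) + 44*8723.56/(4100+8723.56) + 2.75e-4*8723.56 + 0.003 = 32.4441 dB/km
Step 2: TL_spread = 20*log10(18500) = 85.34 dB
Step 3: TL_abs = alpha*R = 32.4441 * 18.5 = 600.22 dB
Step 4: TL_total = 85.34 + 600.22 = 685.56

685.56 dB


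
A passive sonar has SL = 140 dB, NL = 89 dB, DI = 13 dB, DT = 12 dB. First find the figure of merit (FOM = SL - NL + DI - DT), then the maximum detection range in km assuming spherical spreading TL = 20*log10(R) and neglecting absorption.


Step 1: FOM = SL - NL + DI - DT = 140 - 89 + 13 - 12 = 52 dB
Step 2: at max range FOM = TL = 20*log10(R), so R = 10^(52/20) = 398.11 m = 0.4 km

0.4 km


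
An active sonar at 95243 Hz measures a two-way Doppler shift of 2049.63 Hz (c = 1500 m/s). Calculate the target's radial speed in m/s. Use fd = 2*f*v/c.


From fd = 2*f*v/c, v = c*fd/(2*f) = 1500 * 2049.63 / (2*95243) = 16.14

16.14 m/s


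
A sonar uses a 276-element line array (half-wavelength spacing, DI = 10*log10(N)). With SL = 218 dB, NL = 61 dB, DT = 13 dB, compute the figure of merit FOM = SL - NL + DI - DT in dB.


Step 1: DI = 10*log10(276) = 24.41 dB
Step 2: FOM = SL - NL + DI - DT = 218 - 61 + 24.41 - 13 = 168.41

168.41 dB


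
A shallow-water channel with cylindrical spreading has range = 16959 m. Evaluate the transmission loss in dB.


TL = 10*log10(16959) = 42.29

42.29 dB


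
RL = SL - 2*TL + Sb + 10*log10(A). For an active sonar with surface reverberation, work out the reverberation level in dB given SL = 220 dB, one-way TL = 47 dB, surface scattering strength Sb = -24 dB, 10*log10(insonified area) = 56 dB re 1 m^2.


RL = SL - 2*TL + Sb + 10*log10(A) = 220 - 2*47 + (-24) + 56 = 158

158 dB


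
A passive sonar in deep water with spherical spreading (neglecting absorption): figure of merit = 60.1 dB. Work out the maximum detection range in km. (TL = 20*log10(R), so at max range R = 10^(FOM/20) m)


At max range FOM = TL, so 20*log10(R) = 60.1
R = 10^(60.1/20) = 1011.58 m = 1.01 km

1.01 km


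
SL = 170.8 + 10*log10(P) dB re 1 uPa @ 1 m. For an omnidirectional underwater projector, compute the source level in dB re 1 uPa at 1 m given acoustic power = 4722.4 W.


207.54 dB


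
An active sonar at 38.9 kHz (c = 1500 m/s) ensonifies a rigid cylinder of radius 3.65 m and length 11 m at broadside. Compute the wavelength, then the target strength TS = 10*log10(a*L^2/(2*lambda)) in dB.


Step 1: lambda = c/f = 1500/38900 = 0.03856 m
Step 2: TS = 10*log10(a*L^2/(2*lambda)) = 10*log10(3.65*11^2/(2*0.03856)) = 37.58

37.58 dB


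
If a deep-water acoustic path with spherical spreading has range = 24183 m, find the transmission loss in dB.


87.67 dB


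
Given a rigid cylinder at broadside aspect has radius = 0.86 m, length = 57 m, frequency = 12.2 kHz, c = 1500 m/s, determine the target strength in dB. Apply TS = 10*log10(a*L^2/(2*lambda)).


40.55 dB


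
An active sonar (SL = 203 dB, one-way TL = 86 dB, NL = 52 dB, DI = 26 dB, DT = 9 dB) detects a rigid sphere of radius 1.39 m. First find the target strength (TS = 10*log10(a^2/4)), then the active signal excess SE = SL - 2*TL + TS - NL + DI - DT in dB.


Step 1: TS = 10*log10(1.39^2/4) = -3.16 dB
Step 2: SE = SL - 2*TL + TS - NL + DI - DT = 203 - 2*86 + (-3.16) - 52 + 26 - 9 = -7.16

-7.16 dB


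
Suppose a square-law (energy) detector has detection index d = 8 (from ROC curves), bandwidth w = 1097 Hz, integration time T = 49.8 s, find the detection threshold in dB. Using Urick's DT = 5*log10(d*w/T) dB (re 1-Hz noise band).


DT = 5*log10(d*w/T) = 5*log10(8 * 1097 / 49.8) = 5*log10(176.22) = 11.23

11.23 dB


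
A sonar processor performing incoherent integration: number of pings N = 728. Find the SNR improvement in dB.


14.31 dB


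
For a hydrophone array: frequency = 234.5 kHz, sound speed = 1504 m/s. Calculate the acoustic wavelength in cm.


lambda = c/f = 1504 / 234500 = 0.0064 m = 0.64 cm

0.64 cm


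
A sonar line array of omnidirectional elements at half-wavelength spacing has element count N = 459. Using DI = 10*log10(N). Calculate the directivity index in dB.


26.62 dB


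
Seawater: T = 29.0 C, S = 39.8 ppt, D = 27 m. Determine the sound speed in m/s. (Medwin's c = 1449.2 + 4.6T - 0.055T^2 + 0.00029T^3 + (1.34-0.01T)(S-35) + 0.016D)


c = 1449.2 + 4.6*29.0 - 0.055*29.0^2 + 0.00029*29.0^3 + (1.34 - 0.01*29.0)*(39.8 - 35) + 0.016*27 = 1548.89

1548.89 m/s


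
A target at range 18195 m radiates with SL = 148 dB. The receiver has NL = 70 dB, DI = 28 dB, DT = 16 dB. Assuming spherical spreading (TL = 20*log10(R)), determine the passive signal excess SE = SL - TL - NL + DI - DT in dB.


Step 1: TL = 20*log10(18195) = 85.2 dB
Step 2: SE = 148 - 85.2 - 70 + 28 - 16 = 4.8

4.8 dB


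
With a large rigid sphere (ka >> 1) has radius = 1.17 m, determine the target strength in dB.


TS = 10*log10(1.17^2 / 4) = 10*log10(0.342225) = -4.66

-4.66 dB


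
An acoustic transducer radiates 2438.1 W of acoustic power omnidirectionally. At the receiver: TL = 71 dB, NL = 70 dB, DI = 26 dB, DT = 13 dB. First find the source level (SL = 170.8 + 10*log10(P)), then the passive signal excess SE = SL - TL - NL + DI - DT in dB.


Step 1: SL = 170.8 + 10*log10(2438.1) = 204.67 dB
Step 2: SE = SL - TL - NL + DI - DT = 204.67 - 71 - 70 + 26 - 13 = 76.67

76.67 dB


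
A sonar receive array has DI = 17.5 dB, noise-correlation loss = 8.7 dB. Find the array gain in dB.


AG = DI - L_corr = 17.5 - 8.7 = 8.8

8.8 dB


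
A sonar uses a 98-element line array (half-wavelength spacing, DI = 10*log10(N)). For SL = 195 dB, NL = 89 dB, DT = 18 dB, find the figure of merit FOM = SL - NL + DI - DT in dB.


Step 1: DI = 10*log10(98) = 19.91 dB
Step 2: FOM = SL - NL + DI - DT = 195 - 89 + 19.91 - 18 = 107.91

107.91 dB


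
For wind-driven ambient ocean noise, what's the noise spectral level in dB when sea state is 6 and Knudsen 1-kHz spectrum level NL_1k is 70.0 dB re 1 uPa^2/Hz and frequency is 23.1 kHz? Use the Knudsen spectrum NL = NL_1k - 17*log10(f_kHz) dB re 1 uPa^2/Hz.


NL = NL_1k - 17*log10(f_kHz) = 70.0 - 17*log10(23.1) = 70.0 - (23.18) = 46.82

46.82 dB


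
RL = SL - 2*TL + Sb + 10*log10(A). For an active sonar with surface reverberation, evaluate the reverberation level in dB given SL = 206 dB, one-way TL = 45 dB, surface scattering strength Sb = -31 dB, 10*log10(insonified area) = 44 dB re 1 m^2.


RL = SL - 2*TL + Sb + 10*log10(A) = 206 - 2*45 + (-31) + 44 = 129

129 dB


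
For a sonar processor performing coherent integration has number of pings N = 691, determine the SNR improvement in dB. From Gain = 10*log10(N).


Gain = 10*log10(691) = 28.39

28.39 dB


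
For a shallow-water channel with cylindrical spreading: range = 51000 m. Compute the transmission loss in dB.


47.08 dB


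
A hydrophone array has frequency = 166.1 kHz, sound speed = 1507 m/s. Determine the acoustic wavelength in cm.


0.91 cm


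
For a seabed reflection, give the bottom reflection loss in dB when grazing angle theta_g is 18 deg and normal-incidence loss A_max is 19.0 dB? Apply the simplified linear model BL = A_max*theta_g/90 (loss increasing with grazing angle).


3.8 dB


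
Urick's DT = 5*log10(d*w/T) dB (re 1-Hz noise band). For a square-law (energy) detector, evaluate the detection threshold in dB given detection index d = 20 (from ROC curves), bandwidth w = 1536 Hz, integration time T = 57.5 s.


DT = 5*log10(d*w/T) = 5*log10(20 * 1536 / 57.5) = 5*log10(534.26) = 13.64

13.64 dB


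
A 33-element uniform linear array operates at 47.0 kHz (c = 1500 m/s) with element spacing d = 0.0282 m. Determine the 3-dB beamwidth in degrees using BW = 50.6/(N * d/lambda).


1.74 deg


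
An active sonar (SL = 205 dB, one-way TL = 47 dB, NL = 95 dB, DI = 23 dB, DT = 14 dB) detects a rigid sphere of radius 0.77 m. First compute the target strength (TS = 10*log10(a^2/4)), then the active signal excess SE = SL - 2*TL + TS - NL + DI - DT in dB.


Step 1: TS = 10*log10(0.77^2/4) = -8.29 dB
Step 2: SE = SL - 2*TL + TS - NL + DI - DT = 205 - 2*47 + (-8.29) - 95 + 23 - 14 = 16.71

16.71 dB


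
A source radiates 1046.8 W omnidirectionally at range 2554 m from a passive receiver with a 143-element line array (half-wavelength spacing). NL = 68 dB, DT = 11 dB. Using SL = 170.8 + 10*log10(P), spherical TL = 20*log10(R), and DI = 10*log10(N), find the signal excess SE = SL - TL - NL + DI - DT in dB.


Step 1: SL = 170.8 + 10*log10(1046.8) = 201.0 dB
Step 2: TL = 20*log10(2554) = 68.14 dB
Step 3: DI = 10*log10(143) = 21.55 dB
Step 4: SE = SL - TL - NL + DI - DT = 201.0 - 68.14 - 68 + 21.55 - 11 = 75.41

75.41 dB


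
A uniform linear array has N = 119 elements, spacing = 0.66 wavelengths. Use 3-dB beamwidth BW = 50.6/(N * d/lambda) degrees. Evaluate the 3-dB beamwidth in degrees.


BW = 50.6 / (119 * 0.66) = 50.6 / 78.54 = 0.64

0.64 deg


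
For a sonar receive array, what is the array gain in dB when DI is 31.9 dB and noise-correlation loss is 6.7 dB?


AG = DI - L_corr = 31.9 - 6.7 = 25.2

25.2 dB


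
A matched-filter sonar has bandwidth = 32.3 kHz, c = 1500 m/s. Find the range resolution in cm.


dR = c/(2*BW) = 1500 / (2 * 32.3e3) = 0.0232 m = 2.32 cm

2.32 cm


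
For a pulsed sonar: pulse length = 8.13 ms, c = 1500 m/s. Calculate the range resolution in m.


dR = c*tau/2 = 1500 * 8.13e-3 / 2 = 6.0975

6.0975 m


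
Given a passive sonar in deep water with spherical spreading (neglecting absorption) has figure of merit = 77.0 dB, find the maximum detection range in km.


At max range FOM = TL, so 20*log10(R) = 77.0
R = 10^(77.0/20) = 7079.46 m = 7.08 km

7.08 km


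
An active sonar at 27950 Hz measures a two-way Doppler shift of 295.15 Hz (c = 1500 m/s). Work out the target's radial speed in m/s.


From fd = 2*f*v/c, v = c*fd/(2*f) = 1500 * 295.15 / (2*27950) = 7.92

7.92 m/s


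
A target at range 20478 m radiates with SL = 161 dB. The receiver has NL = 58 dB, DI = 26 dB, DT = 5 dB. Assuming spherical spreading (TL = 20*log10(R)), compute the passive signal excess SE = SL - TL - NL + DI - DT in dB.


37.77 dB


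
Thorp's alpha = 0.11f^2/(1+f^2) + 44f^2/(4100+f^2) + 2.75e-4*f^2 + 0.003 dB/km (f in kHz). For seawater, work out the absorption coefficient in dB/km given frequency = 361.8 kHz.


f^2 = 130899.24
alpha = 0.11*130899.24/(1+130899.24) + 44*130899.24/(4100+130899.24) + 2.75e-4*130899.24 + 0.003 = 78.774

78.774 dB/km


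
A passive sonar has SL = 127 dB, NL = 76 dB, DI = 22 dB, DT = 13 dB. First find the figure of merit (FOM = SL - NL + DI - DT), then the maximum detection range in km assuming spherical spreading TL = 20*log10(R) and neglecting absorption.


Step 1: FOM = SL - NL + DI - DT = 127 - 76 + 22 - 13 = 60 dB
Step 2: at max range FOM = TL = 20*log10(R), so R = 10^(60/20) = 1000.0 m = 1.0 km

1.0 km


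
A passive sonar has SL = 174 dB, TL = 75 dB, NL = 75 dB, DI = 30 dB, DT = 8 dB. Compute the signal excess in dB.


SE = SL - TL - NL + DI - DT = 174 - 75 - 75 + 30 - 8 = 46

46 dB


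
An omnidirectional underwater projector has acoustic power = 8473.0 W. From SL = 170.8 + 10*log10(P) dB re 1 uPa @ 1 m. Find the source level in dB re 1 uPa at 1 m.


SL = 170.8 + 10*log10(8473.0) = 170.8 + 39.28 = 210.08

210.08 dB


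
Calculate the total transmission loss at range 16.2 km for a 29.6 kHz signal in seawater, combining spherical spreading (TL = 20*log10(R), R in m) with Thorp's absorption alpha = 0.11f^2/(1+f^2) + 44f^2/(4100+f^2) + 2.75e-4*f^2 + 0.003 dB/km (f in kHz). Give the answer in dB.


215.43 dB


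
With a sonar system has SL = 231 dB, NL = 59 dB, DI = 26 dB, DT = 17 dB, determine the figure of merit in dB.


FOM = SL - NL + DI - DT = 231 - 59 + 26 - 17 = 181

181 dB


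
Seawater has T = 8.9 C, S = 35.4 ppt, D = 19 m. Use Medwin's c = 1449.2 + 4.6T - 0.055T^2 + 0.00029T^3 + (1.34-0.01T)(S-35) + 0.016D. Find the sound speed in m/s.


c = 1449.2 + 4.6*8.9 - 0.055*8.9^2 + 0.00029*8.9^3 + (1.34 - 0.01*8.9)*(35.4 - 35) + 0.016*19 = 1486.79

1486.79 m/s


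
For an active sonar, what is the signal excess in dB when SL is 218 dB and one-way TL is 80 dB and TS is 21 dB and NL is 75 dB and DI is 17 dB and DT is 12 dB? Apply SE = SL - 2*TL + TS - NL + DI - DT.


SE = SL - 2*TL + TS - NL + DI - DT = 218 - 2*80 + (21) - 75 + 17 - 12 = 9

9 dB


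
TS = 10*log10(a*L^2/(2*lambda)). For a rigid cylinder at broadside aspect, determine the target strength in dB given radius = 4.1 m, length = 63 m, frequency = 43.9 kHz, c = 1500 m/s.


53.77 dB


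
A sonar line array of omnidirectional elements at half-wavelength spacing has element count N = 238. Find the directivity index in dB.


23.77 dB


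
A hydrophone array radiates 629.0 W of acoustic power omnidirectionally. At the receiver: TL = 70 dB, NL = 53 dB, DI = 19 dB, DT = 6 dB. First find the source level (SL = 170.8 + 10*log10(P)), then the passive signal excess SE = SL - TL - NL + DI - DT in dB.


Step 1: SL = 170.8 + 10*log10(629.0) = 198.79 dB
Step 2: SE = SL - TL - NL + DI - DT = 198.79 - 70 - 53 + 19 - 6 = 88.79

88.79 dB


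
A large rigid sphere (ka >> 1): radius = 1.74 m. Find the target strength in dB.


TS = 10*log10(1.74^2 / 4) = 10*log10(0.7569) = -1.21

-1.21 dB


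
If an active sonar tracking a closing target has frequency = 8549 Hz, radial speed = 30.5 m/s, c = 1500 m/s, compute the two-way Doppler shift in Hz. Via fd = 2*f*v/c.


fd = 2*f*v/c = 2 * 8549 * 30.5 / 1500 = 347.66

347.66 Hz


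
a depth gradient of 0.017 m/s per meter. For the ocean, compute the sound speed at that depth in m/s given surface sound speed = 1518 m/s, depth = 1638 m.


1545.846 m/s


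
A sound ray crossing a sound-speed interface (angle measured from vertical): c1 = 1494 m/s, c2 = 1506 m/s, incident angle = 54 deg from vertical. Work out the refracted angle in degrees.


sin(theta2) = (c2/c1)*sin(theta1) = (1506/1494)*sin(54 deg) = 0.81552
theta2 = arcsin(0.81552) = 54.64

54.64 deg


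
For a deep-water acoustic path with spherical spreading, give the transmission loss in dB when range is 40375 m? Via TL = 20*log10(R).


TL = 20*log10(40375) = 92.12

92.12 dB


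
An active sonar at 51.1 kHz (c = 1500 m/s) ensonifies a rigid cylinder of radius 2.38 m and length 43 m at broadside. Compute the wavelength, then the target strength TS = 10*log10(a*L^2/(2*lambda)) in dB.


Step 1: lambda = c/f = 1500/51100 = 0.02935 m
Step 2: TS = 10*log10(a*L^2/(2*lambda)) = 10*log10(2.38*43^2/(2*0.02935)) = 48.75

48.75 dB


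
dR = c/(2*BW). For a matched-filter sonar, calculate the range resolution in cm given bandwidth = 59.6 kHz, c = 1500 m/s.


1.26 cm


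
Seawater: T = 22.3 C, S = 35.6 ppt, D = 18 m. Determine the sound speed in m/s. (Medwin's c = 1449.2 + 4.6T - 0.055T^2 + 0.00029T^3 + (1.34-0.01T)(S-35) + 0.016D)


c = 1449.2 + 4.6*22.3 - 0.055*22.3^2 + 0.00029*22.3^3 + (1.34 - 0.01*22.3)*(35.6 - 35) + 0.016*18 = 1528.6

1528.6 m/s


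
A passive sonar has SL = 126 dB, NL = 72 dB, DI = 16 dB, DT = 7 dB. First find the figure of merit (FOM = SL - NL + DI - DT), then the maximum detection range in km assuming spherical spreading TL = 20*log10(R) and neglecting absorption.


Step 1: FOM = SL - NL + DI - DT = 126 - 72 + 16 - 7 = 63 dB
Step 2: at max range FOM = TL = 20*log10(R), so R = 10^(63/20) = 1412.54 m = 1.41 km

1.41 km


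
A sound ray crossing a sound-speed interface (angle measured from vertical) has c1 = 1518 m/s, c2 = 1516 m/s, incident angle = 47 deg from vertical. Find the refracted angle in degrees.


sin(theta2) = (c2/c1)*sin(theta1) = (1516/1518)*sin(47 deg) = 0.73039
theta2 = arcsin(0.73039) = 46.92

46.92 deg


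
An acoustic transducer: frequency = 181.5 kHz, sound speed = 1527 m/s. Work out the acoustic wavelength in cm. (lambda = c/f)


lambda = c/f = 1527 / 181500 = 0.0084 m = 0.84 cm

0.84 cm


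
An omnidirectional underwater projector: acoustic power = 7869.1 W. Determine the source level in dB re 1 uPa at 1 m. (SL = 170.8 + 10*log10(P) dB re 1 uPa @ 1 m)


SL = 170.8 + 10*log10(7869.1) = 170.8 + 38.96 = 209.76

209.76 dB


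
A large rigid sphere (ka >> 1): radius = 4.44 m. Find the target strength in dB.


6.93 dB


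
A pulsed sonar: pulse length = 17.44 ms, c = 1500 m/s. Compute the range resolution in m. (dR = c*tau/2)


13.08 m


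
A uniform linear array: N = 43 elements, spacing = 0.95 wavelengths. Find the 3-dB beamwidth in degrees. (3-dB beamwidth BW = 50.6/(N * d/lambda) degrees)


BW = 50.6 / (43 * 0.95) = 50.6 / 40.85 = 1.24

1.24 deg


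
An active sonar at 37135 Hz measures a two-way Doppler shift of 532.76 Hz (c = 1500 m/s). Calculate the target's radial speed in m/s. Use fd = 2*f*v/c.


From fd = 2*f*v/c, v = c*fd/(2*f) = 1500 * 532.76 / (2*37135) = 10.76

10.76 m/s


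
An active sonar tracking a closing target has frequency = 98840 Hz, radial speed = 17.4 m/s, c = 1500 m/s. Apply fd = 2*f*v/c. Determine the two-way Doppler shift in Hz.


fd = 2*f*v/c = 2 * 98840 * 17.4 / 1500 = 2293.09

2293.09 Hz


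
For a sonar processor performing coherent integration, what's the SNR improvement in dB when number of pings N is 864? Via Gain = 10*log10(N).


Gain = 10*log10(864) = 29.37

29.37 dB


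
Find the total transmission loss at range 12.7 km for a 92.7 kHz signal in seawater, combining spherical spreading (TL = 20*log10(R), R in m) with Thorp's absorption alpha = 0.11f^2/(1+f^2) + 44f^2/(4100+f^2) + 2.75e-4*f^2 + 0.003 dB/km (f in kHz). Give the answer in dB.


491.83 dB


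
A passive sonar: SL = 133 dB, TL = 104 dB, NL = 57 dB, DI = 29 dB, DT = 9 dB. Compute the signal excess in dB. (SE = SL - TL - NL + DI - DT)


SE = SL - TL - NL + DI - DT = 133 - 104 - 57 + 29 - 9 = -8

-8 dB


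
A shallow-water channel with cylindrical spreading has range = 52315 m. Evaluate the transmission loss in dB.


TL = 10*log10(52315) = 47.19

47.19 dB


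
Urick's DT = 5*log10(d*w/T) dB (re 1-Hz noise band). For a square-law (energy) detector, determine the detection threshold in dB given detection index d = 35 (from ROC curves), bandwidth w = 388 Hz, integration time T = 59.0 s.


11.81 dB


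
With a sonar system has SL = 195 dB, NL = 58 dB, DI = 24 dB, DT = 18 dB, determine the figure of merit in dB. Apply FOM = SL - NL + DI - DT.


FOM = SL - NL + DI - DT = 195 - 58 + 24 - 18 = 143

143 dB
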